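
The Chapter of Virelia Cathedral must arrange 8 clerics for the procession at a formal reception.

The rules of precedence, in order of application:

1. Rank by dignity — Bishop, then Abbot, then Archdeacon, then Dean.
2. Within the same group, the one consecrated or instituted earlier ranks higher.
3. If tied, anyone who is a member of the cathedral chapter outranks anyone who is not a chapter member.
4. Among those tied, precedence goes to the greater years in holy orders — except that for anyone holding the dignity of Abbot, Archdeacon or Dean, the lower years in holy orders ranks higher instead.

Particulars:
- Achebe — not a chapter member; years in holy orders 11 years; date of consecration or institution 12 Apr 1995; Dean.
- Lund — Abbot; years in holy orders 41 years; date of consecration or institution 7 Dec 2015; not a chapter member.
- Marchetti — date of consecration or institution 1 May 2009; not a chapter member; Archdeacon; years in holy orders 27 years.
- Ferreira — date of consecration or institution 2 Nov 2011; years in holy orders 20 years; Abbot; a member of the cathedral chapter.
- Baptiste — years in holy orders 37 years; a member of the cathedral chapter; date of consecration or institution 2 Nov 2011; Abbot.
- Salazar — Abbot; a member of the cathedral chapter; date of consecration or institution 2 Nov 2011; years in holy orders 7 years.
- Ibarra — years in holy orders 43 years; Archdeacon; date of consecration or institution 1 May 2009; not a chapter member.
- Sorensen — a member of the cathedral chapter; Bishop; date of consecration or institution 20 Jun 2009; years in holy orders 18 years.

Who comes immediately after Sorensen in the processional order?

Salazar

By dignity: Sorensen (Bishop); then Salazar, Ferreira, Baptiste and Lund (Abbot); then Marchetti and Ibarra (Archdeacon); then Achebe (Dean).
Among Salazar, Ferreira, Baptiste and Lund, by date of consecration or institution (earlier first): Salazar, Ferreira and Baptiste (2 Nov 2011) before Lund (7 Dec 2015).
Salazar, Ferreira and Baptiste are each a member of the cathedral chapter, so the next rule applies.
Among Salazar, Ferreira and Baptiste, by years in holy orders (lower first) (reversed rule for this group): Salazar (7 years) before Ferreira (20 years) before Baptiste (37 years).
Marchetti and Ibarra both have date of consecration or institution 1 May 2009, so the next rule applies.
Marchetti and Ibarra are each not a chapter member, so the next rule applies.
Among Marchetti and Ibarra, by years in holy orders (lower first) (reversed rule for this group): Marchetti (27 years) before Ibarra (43 years).
Order: Sorensen, Salazar, Ferreira, Baptiste, Lund, Marchetti, Ibarra, Achebe.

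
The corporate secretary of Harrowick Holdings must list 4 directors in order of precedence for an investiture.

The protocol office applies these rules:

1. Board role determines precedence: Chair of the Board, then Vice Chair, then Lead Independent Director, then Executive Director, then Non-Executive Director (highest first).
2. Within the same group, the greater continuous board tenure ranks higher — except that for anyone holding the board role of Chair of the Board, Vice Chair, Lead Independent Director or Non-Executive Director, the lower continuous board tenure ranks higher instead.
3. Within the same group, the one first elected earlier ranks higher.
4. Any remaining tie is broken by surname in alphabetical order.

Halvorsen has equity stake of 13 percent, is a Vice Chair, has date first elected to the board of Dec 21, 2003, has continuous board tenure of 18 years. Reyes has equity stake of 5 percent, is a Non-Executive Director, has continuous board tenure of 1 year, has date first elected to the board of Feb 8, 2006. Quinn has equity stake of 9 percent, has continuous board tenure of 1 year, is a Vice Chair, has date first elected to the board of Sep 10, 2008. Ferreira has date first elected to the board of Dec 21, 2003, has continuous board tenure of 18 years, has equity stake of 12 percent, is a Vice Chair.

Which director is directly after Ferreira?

Halvorsen

By board role: Quinn, Ferreira and Halvorsen (Vice Chair); then Reyes (Non-Executive Director).
Among Quinn, Ferreira and Halvorsen, by continuous board tenure (lower first) (reversed rule for this group): Quinn (1 year) before Ferreira and Halvorsen (18 years).
Ferreira and Halvorsen both have date first elected to the board Dec 21, 2003, so the next rule applies.
Among Ferreira and Halvorsen, alphabetically by surname: Ferreira before Halvorsen.
Order: Quinn, Ferreira, Halvorsen, Reyes.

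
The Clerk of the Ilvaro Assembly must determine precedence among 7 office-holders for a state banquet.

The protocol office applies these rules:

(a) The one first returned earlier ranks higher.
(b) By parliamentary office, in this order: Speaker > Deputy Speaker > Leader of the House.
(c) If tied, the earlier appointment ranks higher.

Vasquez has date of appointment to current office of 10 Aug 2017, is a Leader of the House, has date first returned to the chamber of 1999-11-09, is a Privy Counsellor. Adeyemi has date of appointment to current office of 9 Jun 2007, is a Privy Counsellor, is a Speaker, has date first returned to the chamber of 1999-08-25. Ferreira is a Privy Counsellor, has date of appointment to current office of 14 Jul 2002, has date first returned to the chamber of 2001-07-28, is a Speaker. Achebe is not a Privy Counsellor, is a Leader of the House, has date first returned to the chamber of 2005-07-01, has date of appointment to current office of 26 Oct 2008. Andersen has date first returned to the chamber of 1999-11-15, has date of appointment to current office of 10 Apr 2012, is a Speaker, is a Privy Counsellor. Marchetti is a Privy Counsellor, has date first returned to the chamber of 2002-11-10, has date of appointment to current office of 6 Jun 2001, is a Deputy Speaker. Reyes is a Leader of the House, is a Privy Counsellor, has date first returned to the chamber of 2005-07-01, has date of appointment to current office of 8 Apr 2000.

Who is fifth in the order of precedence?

Marchetti

By date first returned to the chamber (earlier first): Adeyemi (1999-08-25); then Vasquez (1999-11-09); then Andersen (1999-11-15); then Ferreira (2001-07-28); then Marchetti (2002-11-10); then Reyes and Achebe (both 2005-07-01).
Reyes and Achebe are each Leader of the House, so the next rule applies.
Among Reyes and Achebe, by date of appointment to current office (earlier first): Reyes (8 Apr 2000) before Achebe (26 Oct 2008).
Order: Adeyemi, Vasquez, Andersen, Ferreira, Marchetti, Reyes, Achebe.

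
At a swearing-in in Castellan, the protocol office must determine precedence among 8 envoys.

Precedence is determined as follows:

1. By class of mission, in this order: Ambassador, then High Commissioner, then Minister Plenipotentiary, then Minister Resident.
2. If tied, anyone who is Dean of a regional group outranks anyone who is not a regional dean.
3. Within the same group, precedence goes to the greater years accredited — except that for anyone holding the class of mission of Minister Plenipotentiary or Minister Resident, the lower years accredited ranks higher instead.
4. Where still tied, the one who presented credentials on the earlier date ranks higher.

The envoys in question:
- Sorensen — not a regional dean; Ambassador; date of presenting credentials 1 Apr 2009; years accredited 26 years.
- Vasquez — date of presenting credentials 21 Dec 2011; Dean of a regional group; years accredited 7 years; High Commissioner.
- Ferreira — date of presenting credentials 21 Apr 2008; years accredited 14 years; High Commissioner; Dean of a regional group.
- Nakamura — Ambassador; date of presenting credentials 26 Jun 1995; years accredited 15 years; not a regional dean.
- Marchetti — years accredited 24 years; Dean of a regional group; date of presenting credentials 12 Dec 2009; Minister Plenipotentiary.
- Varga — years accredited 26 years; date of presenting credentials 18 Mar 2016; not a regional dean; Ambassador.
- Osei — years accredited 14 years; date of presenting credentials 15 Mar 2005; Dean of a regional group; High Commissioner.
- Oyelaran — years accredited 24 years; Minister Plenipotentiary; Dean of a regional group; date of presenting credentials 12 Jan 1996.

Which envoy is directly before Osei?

By class of mission: Sorensen, Varga and Nakamura (Ambassador); then Osei, Ferreira and Vasquez (High Commissioner); then Oyelaran and Marchetti (Minister Plenipotentiary).
Sorensen, Varga and Nakamura are each not a regional dean, so the next rule applies.
Among Sorensen, Varga and Nakamura, by years accredited (higher first): Sorensen and Varga (26 years) before Nakamura (15 years).
Among Sorensen and Varga, by date of presenting credentials (earlier first): Sorensen (1 Apr 2009) before Varga (18 Mar 2016).
Osei, Ferreira and Vasquez are each Dean of a regional group, so the next rule applies.
Among Osei, Ferreira and Vasquez, by years accredited (higher first): Osei and Ferreira (14 years) before Vasquez (7 years).
Among Osei and Ferreira, by date of presenting credentials (earlier first): Osei (15 Mar 2005) before Ferreira (21 Apr 2008).
Oyelaran and Marchetti are each Dean of a regional group, so the next rule applies.
Oyelaran and Marchetti both have years accredited 24 years, so the next rule applies.
Among Oyelaran and Marchetti, by date of presenting credentials (earlier first): Oyelaran (12 Jan 1996) before Marchetti (12 Dec 2009).
Order: Sorensen, Varga, Nakamura, Osei, Ferreira, Vasquez, Oyelaran, Marchetti.

Nakamura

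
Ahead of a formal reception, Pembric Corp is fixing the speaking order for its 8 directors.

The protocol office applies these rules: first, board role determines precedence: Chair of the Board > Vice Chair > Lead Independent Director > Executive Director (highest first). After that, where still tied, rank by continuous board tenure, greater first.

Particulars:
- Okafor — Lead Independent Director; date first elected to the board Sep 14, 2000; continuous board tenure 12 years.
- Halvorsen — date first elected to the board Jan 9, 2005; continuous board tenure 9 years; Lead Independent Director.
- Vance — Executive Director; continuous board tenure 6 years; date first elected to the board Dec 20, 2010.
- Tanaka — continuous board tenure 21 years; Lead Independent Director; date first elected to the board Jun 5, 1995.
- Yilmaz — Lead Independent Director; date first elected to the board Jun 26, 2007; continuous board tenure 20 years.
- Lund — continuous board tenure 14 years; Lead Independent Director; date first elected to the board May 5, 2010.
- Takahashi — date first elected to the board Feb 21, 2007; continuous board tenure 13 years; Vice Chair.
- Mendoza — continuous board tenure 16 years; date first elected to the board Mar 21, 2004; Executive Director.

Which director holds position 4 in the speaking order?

Lund

By board role: Takahashi (Vice Chair); then Tanaka, Yilmaz, Lund, Okafor and Halvorsen (Lead Independent Director); then Mendoza and Vance (Executive Director).
Among Tanaka, Yilmaz, Lund, Okafor and Halvorsen, by continuous board tenure (higher first): Tanaka (21 years) before Yilmaz (20 years) before Lund (14 years) before Okafor (12 years) before Halvorsen (9 years).
Among Mendoza and Vance, by continuous board tenure (higher first): Mendoza (16 years) before Vance (6 years).
Order: Takahashi, Tanaka, Yilmaz, Lund, Okafor, Halvorsen, Mendoza, Vance.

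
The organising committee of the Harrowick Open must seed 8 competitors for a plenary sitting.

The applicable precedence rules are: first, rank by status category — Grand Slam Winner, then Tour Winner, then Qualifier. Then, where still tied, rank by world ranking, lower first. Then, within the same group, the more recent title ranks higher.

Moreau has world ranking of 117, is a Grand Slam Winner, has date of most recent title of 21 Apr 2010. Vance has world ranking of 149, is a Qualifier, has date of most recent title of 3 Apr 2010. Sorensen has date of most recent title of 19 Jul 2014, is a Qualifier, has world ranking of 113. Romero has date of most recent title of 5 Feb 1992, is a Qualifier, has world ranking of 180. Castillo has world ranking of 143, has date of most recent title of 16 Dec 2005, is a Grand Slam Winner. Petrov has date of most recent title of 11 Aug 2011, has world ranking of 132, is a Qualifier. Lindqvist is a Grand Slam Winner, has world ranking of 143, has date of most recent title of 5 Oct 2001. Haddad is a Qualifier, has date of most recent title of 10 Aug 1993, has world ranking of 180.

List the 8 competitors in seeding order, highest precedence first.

Moreau, Castillo, Lindqvist, Sorensen, Petrov, Vance, Haddad, Romero

By status category: Moreau, Castillo and Lindqvist (Grand Slam Winner); then Sorensen, Petrov, Vance, Haddad and Romero (Qualifier).
Among Moreau, Castillo and Lindqvist, by world ranking (lower first): Moreau (117) before Castillo and Lindqvist (143).
Among Castillo and Lindqvist, by date of most recent title (later first): Castillo (16 Dec 2005) before Lindqvist (5 Oct 2001).
Among Sorensen, Petrov, Vance, Haddad and Romero, by world ranking (lower first): Sorensen (113) before Petrov (132) before Vance (149) before Haddad and Romero (180).
Among Haddad and Romero, by date of most recent title (later first): Haddad (10 Aug 1993) before Romero (5 Feb 1992).
Full order: Moreau, Castillo, Lindqvist, Sorensen, Petrov, Vance, Haddad, Romero.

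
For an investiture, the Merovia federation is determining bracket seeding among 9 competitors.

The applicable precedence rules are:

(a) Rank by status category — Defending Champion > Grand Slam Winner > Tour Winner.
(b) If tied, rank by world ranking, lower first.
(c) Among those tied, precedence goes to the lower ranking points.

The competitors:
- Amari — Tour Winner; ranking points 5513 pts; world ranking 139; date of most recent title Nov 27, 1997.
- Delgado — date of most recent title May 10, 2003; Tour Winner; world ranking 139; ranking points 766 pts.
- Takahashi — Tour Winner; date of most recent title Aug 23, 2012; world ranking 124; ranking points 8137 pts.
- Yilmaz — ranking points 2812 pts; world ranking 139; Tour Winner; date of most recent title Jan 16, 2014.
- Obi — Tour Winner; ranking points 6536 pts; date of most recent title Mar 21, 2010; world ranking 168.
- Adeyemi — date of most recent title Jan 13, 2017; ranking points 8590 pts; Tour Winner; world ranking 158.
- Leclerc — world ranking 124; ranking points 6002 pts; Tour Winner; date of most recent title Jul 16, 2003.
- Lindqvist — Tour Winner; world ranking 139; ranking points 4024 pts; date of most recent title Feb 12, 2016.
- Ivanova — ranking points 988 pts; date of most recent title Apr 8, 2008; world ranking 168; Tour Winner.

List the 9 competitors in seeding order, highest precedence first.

By status category: Leclerc, Takahashi, Delgado, Yilmaz, Lindqvist, Amari, Adeyemi, Ivanova and Obi (Tour Winner).
Among Leclerc, Takahashi, Delgado, Yilmaz, Lindqvist, Amari, Adeyemi, Ivanova and Obi, by world ranking (lower first): Leclerc and Takahashi (124) before Delgado, Yilmaz, Lindqvist and Amari (139) before Adeyemi (158) before Ivanova and Obi (168).
Among Leclerc and Takahashi, by ranking points (lower first): Leclerc (6002 pts) before Takahashi (8137 pts).
Among Delgado, Yilmaz, Lindqvist and Amari, by ranking points (lower first): Delgado (766 pts) before Yilmaz (2812 pts) before Lindqvist (4024 pts) before Amari (5513 pts).
Among Ivanova and Obi, by ranking points (lower first): Ivanova (988 pts) before Obi (6536 pts).
Full order: Leclerc, Takahashi, Delgado, Yilmaz, Lindqvist, Amari, Adeyemi, Ivanova, Obi.

Leclerc, Takahashi, Delgado, Yilmaz, Lindqvist, Amari, Adeyemi, Ivanova, Obi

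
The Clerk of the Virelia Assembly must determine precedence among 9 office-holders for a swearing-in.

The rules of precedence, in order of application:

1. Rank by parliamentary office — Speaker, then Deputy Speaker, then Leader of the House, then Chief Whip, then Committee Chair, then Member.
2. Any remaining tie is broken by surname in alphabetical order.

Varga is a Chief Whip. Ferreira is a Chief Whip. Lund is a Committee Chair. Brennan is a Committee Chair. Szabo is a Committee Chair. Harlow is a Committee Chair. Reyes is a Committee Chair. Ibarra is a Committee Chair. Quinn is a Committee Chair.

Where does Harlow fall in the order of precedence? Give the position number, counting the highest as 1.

4

By parliamentary office: Ferreira and Varga (Chief Whip); then Brennan, Harlow, Ibarra, Lund, Quinn, Reyes and Szabo (Committee Chair).
Among Ferreira and Varga, alphabetically by surname: Ferreira before Varga.
Among Brennan, Harlow, Ibarra, Lund, Quinn, Reyes and Szabo, alphabetically by surname: Brennan before Harlow before Ibarra before Lund before Quinn before Reyes before Szabo.
Order: Ferreira, Varga, Brennan, Harlow, Ibarra, Lund, Quinn, Reyes, Szabo. So position 4.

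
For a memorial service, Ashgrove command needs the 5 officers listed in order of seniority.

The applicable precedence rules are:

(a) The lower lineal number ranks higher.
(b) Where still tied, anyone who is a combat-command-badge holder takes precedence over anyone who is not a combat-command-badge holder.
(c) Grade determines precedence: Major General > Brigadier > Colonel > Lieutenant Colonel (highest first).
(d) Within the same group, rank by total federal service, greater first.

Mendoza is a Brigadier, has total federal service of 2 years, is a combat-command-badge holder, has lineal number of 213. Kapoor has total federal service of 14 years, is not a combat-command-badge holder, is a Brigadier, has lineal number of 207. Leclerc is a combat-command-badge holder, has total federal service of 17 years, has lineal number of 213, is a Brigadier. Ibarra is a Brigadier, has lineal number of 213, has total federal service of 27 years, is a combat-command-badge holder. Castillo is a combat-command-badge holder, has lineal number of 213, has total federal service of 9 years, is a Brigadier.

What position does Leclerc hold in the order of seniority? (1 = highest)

By lineal number (lower first): Kapoor (207); then Ibarra, Leclerc, Castillo and Mendoza (each 213).
Ibarra, Leclerc, Castillo and Mendoza are each a combat-command-badge holder, so the next rule applies.
Ibarra, Leclerc, Castillo and Mendoza are each Brigadier, so the next rule applies.
Among Ibarra, Leclerc, Castillo and Mendoza, by total federal service (higher first): Ibarra (27 years) before Leclerc (17 years) before Castillo (9 years) before Mendoza (2 years).
Order: Kapoor, Ibarra, Leclerc, Castillo, Mendoza. So position 3.

3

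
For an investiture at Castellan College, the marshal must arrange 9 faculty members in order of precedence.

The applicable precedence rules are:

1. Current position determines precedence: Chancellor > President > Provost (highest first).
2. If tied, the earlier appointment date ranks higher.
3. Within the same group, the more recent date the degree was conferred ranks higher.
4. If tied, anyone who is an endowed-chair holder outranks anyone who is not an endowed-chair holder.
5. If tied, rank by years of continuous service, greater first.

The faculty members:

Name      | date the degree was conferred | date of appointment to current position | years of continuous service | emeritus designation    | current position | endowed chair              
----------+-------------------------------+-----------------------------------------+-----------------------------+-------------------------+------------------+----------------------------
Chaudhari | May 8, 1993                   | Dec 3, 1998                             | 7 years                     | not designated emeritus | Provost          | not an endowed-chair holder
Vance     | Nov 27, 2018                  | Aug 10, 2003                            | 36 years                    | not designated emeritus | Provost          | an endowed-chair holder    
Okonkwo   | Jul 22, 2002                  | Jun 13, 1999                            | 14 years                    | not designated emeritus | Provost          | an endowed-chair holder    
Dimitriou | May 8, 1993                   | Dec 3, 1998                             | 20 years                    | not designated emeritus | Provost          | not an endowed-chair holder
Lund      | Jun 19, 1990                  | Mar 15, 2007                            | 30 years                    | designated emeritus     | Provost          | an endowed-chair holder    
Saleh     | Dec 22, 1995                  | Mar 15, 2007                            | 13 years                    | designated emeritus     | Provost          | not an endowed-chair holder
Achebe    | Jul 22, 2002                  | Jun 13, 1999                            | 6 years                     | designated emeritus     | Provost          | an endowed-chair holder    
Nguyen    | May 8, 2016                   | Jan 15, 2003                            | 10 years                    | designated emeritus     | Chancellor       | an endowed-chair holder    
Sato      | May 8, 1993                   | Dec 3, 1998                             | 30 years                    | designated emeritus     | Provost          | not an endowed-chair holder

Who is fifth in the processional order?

Okonkwo

By current position: Nguyen (Chancellor); then Sato, Dimitriou, Chaudhari, Okonkwo, Achebe, Vance, Saleh and Lund (Provost).
Among Sato, Dimitriou, Chaudhari, Okonkwo, Achebe, Vance, Saleh and Lund, by date of appointment to current position (earlier first): Sato, Dimitriou and Chaudhari (Dec 3, 1998) before Okonkwo and Achebe (Jun 13, 1999) before Vance (Aug 10, 2003) before Saleh and Lund (Mar 15, 2007).
Sato, Dimitriou and Chaudhari all have date the degree was conferred May 8, 1993, so the next rule applies.
Sato, Dimitriou and Chaudhari are each not an endowed-chair holder, so the next rule applies.
Among Sato, Dimitriou and Chaudhari, by years of continuous service (higher first): Sato (30 years) before Dimitriou (20 years) before Chaudhari (7 years).
Okonkwo and Achebe both have date the degree was conferred Jul 22, 2002, so the next rule applies.
Okonkwo and Achebe are each an endowed-chair holder, so the next rule applies.
Among Okonkwo and Achebe, by years of continuous service (higher first): Okonkwo (14 years) before Achebe (6 years).
Among Saleh and Lund, by date the degree was conferred (later first): Saleh (Dec 22, 1995) before Lund (Jun 19, 1990).
Order: Nguyen, Sato, Dimitriou, Chaudhari, Okonkwo, Achebe, Vance, Saleh, Lund.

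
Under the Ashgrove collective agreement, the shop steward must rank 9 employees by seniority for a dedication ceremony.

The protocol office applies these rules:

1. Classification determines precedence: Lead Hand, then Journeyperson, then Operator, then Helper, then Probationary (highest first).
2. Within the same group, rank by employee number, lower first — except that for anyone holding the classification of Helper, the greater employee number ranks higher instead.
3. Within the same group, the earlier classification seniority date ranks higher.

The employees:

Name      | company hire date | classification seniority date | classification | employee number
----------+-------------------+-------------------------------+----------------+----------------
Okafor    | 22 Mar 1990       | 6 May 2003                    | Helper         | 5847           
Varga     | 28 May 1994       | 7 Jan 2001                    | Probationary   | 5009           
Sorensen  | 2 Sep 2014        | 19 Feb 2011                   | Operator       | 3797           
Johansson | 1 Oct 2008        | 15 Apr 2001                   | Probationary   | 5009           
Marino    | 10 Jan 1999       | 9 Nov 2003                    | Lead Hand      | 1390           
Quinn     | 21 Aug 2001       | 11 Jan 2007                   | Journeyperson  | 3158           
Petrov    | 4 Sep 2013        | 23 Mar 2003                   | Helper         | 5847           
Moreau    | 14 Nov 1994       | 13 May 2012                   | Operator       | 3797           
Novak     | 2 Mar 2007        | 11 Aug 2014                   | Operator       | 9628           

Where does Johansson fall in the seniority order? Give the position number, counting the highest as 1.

By classification: Marino (Lead Hand); then Quinn (Journeyperson); then Sorensen, Moreau and Novak (Operator); then Petrov and Okafor (Helper); then Varga and Johansson (Probationary).
Among Sorensen, Moreau and Novak, by employee number (lower first): Sorensen and Moreau (3797) before Novak (9628).
Among Sorensen and Moreau, by classification seniority date (earlier first): Sorensen (19 Feb 2011) before Moreau (13 May 2012).
Petrov and Okafor both have employee number 5847, so the next rule applies.
Among Petrov and Okafor, by classification seniority date (earlier first): Petrov (23 Mar 2003) before Okafor (6 May 2003).
Varga and Johansson both have employee number 5009, so the next rule applies.
Among Varga and Johansson, by classification seniority date (earlier first): Varga (7 Jan 2001) before Johansson (15 Apr 2001).
Order: Marino, Quinn, Sorensen, Moreau, Novak, Petrov, Okafor, Varga, Johansson. So position 9.

9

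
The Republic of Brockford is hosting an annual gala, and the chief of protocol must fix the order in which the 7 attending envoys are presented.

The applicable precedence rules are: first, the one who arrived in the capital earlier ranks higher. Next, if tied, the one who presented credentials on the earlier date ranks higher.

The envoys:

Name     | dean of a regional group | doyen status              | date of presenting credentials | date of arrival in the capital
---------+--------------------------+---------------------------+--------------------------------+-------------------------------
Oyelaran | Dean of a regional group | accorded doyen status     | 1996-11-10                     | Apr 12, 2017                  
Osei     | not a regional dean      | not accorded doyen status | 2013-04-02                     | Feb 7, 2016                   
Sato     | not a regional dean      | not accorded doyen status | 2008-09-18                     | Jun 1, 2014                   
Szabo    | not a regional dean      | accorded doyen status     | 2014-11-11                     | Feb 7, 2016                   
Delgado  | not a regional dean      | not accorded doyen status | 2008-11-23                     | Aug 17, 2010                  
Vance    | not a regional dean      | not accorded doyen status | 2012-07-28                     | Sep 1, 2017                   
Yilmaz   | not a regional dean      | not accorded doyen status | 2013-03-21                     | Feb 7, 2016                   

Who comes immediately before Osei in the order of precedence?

By date of arrival in the capital (earlier first): Delgado (Aug 17, 2010); then Sato (Jun 1, 2014); then Yilmaz, Osei and Szabo (each Feb 7, 2016); then Oyelaran (Apr 12, 2017); then Vance (Sep 1, 2017).
Among Yilmaz, Osei and Szabo, by date of presenting credentials (earlier first): Yilmaz (2013-03-21) before Osei (2013-04-02) before Szabo (2014-11-11).
Order: Delgado, Sato, Yilmaz, Osei, Szabo, Oyelaran, Vance.

Yilmaz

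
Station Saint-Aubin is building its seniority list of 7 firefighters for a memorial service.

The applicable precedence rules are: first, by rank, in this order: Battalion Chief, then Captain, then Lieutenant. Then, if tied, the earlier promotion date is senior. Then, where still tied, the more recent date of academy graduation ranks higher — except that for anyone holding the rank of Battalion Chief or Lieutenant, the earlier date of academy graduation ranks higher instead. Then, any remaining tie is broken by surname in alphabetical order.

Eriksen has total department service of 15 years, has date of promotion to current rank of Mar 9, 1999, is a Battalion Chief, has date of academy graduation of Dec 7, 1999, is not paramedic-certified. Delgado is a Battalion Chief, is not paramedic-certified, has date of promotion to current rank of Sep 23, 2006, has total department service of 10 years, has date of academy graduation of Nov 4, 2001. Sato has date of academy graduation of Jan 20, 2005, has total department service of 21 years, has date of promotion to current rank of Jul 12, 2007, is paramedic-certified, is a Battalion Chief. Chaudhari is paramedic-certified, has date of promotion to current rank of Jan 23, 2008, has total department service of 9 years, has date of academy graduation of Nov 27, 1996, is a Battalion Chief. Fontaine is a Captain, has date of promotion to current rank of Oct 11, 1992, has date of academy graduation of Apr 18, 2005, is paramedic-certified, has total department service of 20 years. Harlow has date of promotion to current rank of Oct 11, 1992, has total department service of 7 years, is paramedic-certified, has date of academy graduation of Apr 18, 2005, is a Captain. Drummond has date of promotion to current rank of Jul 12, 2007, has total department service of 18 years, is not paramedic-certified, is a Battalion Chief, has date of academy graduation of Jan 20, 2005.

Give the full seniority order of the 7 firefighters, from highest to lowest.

Eriksen, Delgado, Drummond, Sato, Chaudhari, Fontaine, Harlow

By rank: Eriksen, Delgado, Drummond, Sato and Chaudhari (Battalion Chief); then Fontaine and Harlow (Captain).
Among Eriksen, Delgado, Drummond, Sato and Chaudhari, by date of promotion to current rank (earlier first): Eriksen (Mar 9, 1999) before Delgado (Sep 23, 2006) before Drummond and Sato (Jul 12, 2007) before Chaudhari (Jan 23, 2008).
Drummond and Sato both have date of academy graduation Jan 20, 2005, so the next rule applies.
Among Drummond and Sato, alphabetically by surname: Drummond before Sato.
Fontaine and Harlow both have date of promotion to current rank Oct 11, 1992, so the next rule applies.
Fontaine and Harlow both have date of academy graduation Apr 18, 2005, so the next rule applies.
Among Fontaine and Harlow, alphabetically by surname: Fontaine before Harlow.
Full order: Eriksen, Delgado, Drummond, Sato, Chaudhari, Fontaine, Harlow.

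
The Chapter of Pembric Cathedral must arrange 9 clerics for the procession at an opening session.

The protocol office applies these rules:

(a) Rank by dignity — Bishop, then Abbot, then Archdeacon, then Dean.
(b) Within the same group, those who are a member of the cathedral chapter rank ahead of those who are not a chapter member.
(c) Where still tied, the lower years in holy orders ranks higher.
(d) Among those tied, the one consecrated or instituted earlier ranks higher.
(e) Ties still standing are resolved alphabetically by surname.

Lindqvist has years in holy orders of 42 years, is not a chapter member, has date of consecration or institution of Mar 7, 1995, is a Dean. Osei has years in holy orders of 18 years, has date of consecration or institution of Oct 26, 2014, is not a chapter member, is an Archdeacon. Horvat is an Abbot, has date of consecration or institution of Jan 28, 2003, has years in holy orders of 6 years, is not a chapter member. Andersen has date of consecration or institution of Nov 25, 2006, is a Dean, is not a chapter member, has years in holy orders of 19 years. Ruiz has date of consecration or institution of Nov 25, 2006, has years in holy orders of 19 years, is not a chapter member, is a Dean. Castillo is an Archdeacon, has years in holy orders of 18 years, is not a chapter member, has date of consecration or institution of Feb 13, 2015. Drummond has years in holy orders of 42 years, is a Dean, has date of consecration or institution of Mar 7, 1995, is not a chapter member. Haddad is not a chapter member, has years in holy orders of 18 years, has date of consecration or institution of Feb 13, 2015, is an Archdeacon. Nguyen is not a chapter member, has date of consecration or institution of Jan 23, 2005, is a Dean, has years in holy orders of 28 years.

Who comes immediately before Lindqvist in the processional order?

By dignity: Horvat (Abbot); then Osei, Castillo and Haddad (Archdeacon); then Andersen, Ruiz, Nguyen, Drummond and Lindqvist (Dean).
Osei, Castillo and Haddad are each not a chapter member, so the next rule applies.
Osei, Castillo and Haddad all have years in holy orders 18 years, so the next rule applies.
Among Osei, Castillo and Haddad, by date of consecration or institution (earlier first): Osei (Oct 26, 2014) before Castillo and Haddad (Feb 13, 2015).
Among Castillo and Haddad, alphabetically by surname: Castillo before Haddad.
Andersen, Ruiz, Nguyen, Drummond and Lindqvist are each not a chapter member, so the next rule applies.
Among Andersen, Ruiz, Nguyen, Drummond and Lindqvist, by years in holy orders (lower first): Andersen and Ruiz (19 years) before Nguyen (28 years) before Drummond and Lindqvist (42 years).
Andersen and Ruiz both have date of consecration or institution Nov 25, 2006, so the next rule applies.
Among Andersen and Ruiz, alphabetically by surname: Andersen before Ruiz.
Drummond and Lindqvist both have date of consecration or institution Mar 7, 1995, so the next rule applies.
Among Drummond and Lindqvist, alphabetically by surname: Drummond before Lindqvist.
Order: Horvat, Osei, Castillo, Haddad, Andersen, Ruiz, Nguyen, Drummond, Lindqvist.

Drummond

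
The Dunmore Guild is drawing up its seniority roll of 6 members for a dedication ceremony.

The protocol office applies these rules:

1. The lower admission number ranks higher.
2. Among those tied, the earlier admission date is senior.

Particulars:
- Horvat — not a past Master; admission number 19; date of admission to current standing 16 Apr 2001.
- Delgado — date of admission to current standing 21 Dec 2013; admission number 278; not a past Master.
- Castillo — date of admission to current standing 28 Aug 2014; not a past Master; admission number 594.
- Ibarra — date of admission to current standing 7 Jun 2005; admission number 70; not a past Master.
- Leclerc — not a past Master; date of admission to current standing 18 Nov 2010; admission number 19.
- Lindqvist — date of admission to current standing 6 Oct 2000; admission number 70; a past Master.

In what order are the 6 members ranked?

Horvat, Leclerc, Lindqvist, Ibarra, Delgado, Castillo

By admission number (lower first): Horvat and Leclerc (both 19); then Lindqvist and Ibarra (both 70); then Delgado (278); then Castillo (594).
Among Horvat and Leclerc, by date of admission to current standing (earlier first): Horvat (16 Apr 2001) before Leclerc (18 Nov 2010).
Among Lindqvist and Ibarra, by date of admission to current standing (earlier first): Lindqvist (6 Oct 2000) before Ibarra (7 Jun 2005).
Full order: Horvat, Leclerc, Lindqvist, Ibarra, Delgado, Castillo.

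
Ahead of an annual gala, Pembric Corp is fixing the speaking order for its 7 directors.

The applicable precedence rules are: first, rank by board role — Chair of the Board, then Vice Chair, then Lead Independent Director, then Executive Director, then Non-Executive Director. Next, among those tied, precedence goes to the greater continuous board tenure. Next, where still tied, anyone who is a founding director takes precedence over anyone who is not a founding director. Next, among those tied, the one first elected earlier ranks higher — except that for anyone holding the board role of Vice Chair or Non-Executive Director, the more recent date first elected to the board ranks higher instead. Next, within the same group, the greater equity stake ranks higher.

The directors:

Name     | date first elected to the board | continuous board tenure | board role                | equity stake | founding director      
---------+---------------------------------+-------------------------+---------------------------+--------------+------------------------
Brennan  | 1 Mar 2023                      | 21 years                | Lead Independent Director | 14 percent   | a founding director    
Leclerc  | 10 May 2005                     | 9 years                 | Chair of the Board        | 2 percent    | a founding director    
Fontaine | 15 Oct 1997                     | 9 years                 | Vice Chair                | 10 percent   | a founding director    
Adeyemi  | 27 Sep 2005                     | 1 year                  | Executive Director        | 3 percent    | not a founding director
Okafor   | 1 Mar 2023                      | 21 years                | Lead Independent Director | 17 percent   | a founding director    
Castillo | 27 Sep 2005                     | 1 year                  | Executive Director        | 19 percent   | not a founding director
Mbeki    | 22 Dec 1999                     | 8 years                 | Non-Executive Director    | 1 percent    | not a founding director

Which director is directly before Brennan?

Okafor

By board role: Leclerc (Chair of the Board); then Fontaine (Vice Chair); then Okafor and Brennan (Lead Independent Director); then Castillo and Adeyemi (Executive Director); then Mbeki (Non-Executive Director).
Okafor and Brennan both have continuous board tenure 21 years, so the next rule applies.
Okafor and Brennan are each a founding director, so the next rule applies.
Okafor and Brennan both have date first elected to the board 1 Mar 2023, so the next rule applies.
Among Okafor and Brennan, by equity stake (higher first): Okafor (17 percent) before Brennan (14 percent).
Castillo and Adeyemi both have continuous board tenure 1 year, so the next rule applies.
Castillo and Adeyemi are each not a founding director, so the next rule applies.
Castillo and Adeyemi both have date first elected to the board 27 Sep 2005, so the next rule applies.
Among Castillo and Adeyemi, by equity stake (higher first): Castillo (19 percent) before Adeyemi (3 percent).
Order: Leclerc, Fontaine, Okafor, Brennan, Castillo, Adeyemi, Mbeki.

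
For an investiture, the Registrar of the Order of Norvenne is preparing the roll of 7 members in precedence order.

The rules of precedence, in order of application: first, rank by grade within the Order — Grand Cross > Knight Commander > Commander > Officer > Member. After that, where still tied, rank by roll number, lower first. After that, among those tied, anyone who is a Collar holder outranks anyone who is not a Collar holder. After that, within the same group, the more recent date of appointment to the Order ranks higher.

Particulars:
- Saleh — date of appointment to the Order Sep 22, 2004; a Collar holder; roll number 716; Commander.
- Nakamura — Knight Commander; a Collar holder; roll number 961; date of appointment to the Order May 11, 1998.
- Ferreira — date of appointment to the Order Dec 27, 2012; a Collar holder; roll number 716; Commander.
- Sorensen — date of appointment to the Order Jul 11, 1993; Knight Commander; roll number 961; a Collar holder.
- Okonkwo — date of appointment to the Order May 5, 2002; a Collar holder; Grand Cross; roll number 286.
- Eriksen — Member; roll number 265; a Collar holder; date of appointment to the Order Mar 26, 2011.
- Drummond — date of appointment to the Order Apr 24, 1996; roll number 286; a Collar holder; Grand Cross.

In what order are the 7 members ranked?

Okonkwo, Drummond, Nakamura, Sorensen, Ferreira, Saleh, Eriksen

By grade within the Order: Okonkwo and Drummond (Grand Cross); then Nakamura and Sorensen (Knight Commander); then Ferreira and Saleh (Commander); then Eriksen (Member).
Okonkwo and Drummond both have roll number 286, so the next rule applies.
Okonkwo and Drummond are each a Collar holder, so the next rule applies.
Among Okonkwo and Drummond, by date of appointment to the Order (later first): Okonkwo (May 5, 2002) before Drummond (Apr 24, 1996).
Nakamura and Sorensen both have roll number 961, so the next rule applies.
Nakamura and Sorensen are each a Collar holder, so the next rule applies.
Among Nakamura and Sorensen, by date of appointment to the Order (later first): Nakamura (May 11, 1998) before Sorensen (Jul 11, 1993).
Ferreira and Saleh both have roll number 716, so the next rule applies.
Ferreira and Saleh are each a Collar holder, so the next rule applies.
Among Ferreira and Saleh, by date of appointment to the Order (later first): Ferreira (Dec 27, 2012) before Saleh (Sep 22, 2004).
Full order: Okonkwo, Drummond, Nakamura, Sorensen, Ferreira, Saleh, Eriksen.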